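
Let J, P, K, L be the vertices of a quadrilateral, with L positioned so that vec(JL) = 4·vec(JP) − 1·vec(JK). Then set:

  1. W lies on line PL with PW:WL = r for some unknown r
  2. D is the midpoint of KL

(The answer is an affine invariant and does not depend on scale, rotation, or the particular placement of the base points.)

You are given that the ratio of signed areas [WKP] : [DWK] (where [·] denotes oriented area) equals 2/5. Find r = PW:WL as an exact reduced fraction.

r = -1/5

Work in coordinates with J = (0, 0), P = (1, 0), K = (0, 1), L = (4, -1).
1. With PW:WL = r, write λ = r/(r+1) so W = P + λ·(L−P); W is affine-linear in λ
2. D is the midpoint of KL ⇒ D = (2, 0)
Every point depending on W is an affine combination of W and λ-independent points, so each such coordinate is linear in λ; the λ² term in each signed area is a multiple of (L−P)×(L−P) = 0, so 2·[WKP] and 2·[DWK] are each linear in λ. Evaluating at λ=0 and λ=1:
  2·[WKP] = 2·λ,   2·[DWK] = λ − 1
So [WKP]:[DWK] = (2·λ) / (λ − 1). Setting this equal to 2/5:
  2·λ = 2/5·(λ − 1)  ⇒  λ = -1/4
Then r = λ/(1−λ) = (-1/4)/(5/4) = -1/5. Check: with r = -1/5, W = (1/4, 1/4) and [WKP]:[DWK] = 2/5 as required.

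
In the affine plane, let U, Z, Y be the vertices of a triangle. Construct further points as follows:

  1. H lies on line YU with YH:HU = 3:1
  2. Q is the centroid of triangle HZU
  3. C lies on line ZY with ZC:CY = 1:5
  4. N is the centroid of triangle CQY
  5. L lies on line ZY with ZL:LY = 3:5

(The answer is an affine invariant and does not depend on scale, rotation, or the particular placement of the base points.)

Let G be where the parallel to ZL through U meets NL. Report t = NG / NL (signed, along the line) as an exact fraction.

t = -29/7

Set U = (0, 0), Z = (1, 0), Y = (0, 1); any affine frame gives the same invariant.
1. H lies on line YU with YH:HU = 3:1 ⇒ H = (0, 1/4)
2. Q is the centroid of triangle HZU ⇒ Q = (1/3, 1/12)
3. C lies on line ZY with ZC:CY = 1:5 ⇒ C = (5/6, 1/6)
4. N is the centroid of triangle CQY ⇒ N = (7/18, 5/12)
5. L lies on line ZY with ZL:LY = 3:5 ⇒ L = (5/8, 3/8)
through U parallel to ZL: direction (-3/8, 3/8); meets NL at G = (-33/56, 33/56)
G = N + t·(L−N) with t = -29/7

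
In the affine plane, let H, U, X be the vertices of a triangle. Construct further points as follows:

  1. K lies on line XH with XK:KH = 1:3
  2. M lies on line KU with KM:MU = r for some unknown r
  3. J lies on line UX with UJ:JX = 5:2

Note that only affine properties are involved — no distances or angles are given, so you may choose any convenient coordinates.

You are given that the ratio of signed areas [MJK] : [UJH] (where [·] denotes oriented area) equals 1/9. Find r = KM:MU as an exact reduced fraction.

r = 4/5

Assign H = (0, 0), U = (1, 0), X = (0, 1) — the answer is frame-independent, so this choice is without loss of generality.
1. K lies on line XH with XK:KH = 1:3 ⇒ K = (0, 3/4)
2. With KM:MU = r, write λ = r/(r+1) so M = K + λ·(U−K); M is affine-linear in λ
3. J lies on line UX with UJ:JX = 5:2 ⇒ J = (2/7, 5/7)
Every point depending on M is an affine combination of M and λ-independent points, so each such coordinate is linear in λ; the λ² term in each signed area is a multiple of (U−K)×(U−K) = 0, so 2·[MJK] and 2·[UJH] are each linear in λ. Evaluating at λ=0 and λ=1:
  2·[MJK] = 5/28·λ,   2·[UJH] = 5/7
So [MJK]:[UJH] = (5/28·λ) / (5/7). Setting this equal to 1/9:
  5/28·λ = 1/9·(5/7)  ⇒  λ = 4/9
Then r = λ/(1−λ) = (4/9)/(5/9) = 4/5. Check: with r = 4/5, M = (4/9, 5/12) and [MJK]:[UJH] = 1/9 as required.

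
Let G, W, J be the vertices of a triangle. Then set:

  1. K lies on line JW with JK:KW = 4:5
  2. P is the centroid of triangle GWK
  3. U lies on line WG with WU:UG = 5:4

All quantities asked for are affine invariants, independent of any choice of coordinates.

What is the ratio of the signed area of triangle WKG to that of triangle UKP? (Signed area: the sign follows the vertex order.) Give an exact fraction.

[WKG]:[UKP] = -27

Assign G = (0, 0), W = (1, 0), J = (0, 1) — the answer is frame-independent, so this choice is without loss of generality.
1. K lies on line JW with JK:KW = 4:5 ⇒ K = (4/9, 5/9)
2. P is the centroid of triangle GWK ⇒ P = (13/27, 5/27)
3. U lies on line WG with WU:UG = 5:4 ⇒ U = (4/9, 0)
2·[WKG] = 5/9, 2·[UKP] = -5/243
[WKG]:[UKP] = 5/9:-5/243 = -27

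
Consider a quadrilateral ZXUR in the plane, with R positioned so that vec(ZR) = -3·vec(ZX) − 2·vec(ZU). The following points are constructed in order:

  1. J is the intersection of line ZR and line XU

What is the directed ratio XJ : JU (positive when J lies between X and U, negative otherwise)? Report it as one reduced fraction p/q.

Assign Z = (0, 0), X = (1, 0), U = (0, 1), R = (-3, -2) — the answer is frame-independent, so this choice is without loss of generality.
1. J is the intersection of line ZR and line XU ⇒ J = (3/5, 2/5)
J = X + t·(U−X) with t = 2/5, so XJ:JU = t:(1−t) = 2/5:3/5

XJ:JU = 2/3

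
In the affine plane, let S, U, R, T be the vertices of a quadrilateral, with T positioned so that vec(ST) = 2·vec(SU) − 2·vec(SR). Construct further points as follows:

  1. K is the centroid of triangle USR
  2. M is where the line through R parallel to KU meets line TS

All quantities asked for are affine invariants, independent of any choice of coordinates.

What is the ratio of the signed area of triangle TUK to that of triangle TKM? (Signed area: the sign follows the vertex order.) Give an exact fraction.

Set S = (0, 0), U = (1, 0), R = (0, 1), T = (2, -2); any affine frame gives the same invariant.
1. K is the centroid of triangle USR ⇒ K = (1/3, 1/3)
2. M is where the line through R parallel to KU meets line TS ⇒ M = (-2, 2)
2·[TUK] = 1, 2·[TKM] = 8/3
[TUK]:[TKM] = 1:8/3 = 3/8

[TUK]:[TKM] = 3/8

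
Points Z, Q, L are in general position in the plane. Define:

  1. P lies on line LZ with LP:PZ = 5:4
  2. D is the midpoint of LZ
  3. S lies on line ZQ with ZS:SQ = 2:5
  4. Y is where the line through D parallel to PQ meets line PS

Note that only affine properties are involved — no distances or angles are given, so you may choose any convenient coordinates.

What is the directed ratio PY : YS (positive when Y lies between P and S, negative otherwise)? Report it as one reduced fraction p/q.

Set Z = (0, 0), Q = (1, 0), L = (0, 1); any affine frame gives the same invariant.
1. P lies on line LZ with LP:PZ = 5:4 ⇒ P = (0, 4/9)
2. D is the midpoint of LZ ⇒ D = (0, 1/2)
3. S lies on line ZQ with ZS:SQ = 2:5 ⇒ S = (2/7, 0)
4. Y is where the line through D parallel to PQ meets line PS ⇒ Y = (-1/20, 47/90)
Y = P + t·(S−P) with t = -7/40, so PY:YS = t:(1−t) = -7/40:47/40

PY:YS = -7/47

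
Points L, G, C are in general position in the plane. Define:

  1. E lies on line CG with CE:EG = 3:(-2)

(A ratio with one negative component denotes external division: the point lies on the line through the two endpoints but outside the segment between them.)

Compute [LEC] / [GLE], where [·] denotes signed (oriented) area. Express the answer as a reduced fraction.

[LEC]:[GLE] = 3/2

Choose coordinates L = (0, 0), G = (1, 0), C = (0, 1).
1. E lies on line CG with CE:EG = 3:(-2) ⇒ E = (3, -2)
2·[LEC] = 3, 2·[GLE] = 2
[LEC]:[GLE] = 3:2 = 3/2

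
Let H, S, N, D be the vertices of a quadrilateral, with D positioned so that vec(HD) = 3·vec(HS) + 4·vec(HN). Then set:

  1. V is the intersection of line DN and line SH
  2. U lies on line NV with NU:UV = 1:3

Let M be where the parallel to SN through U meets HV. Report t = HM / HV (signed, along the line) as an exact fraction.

t = -1/2

Choose coordinates H = (0, 0), S = (1, 0), N = (0, 1), D = (3, 4).
1. V is the intersection of line DN and line SH ⇒ V = (-1, 0)
2. U lies on line NV with NU:UV = 1:3 ⇒ U = (-1/4, 3/4)
through U parallel to SN: direction (-1, 1); meets HV at M = (1/2, 0)
M = H + t·(V−H) with t = -1/2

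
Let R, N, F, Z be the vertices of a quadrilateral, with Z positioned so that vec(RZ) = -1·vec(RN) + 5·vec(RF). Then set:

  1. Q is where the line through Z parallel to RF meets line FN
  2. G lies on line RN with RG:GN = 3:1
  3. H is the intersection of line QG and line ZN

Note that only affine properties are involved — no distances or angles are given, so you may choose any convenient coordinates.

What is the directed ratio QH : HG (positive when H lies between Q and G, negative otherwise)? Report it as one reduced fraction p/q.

QH:HG = -24/5

Set R = (0, 0), N = (1, 0), F = (0, 1), Z = (-1, 5); any affine frame gives the same invariant.
1. Q is where the line through Z parallel to RF meets line FN ⇒ Q = (-1, 2)
2. G lies on line RN with RG:GN = 3:1 ⇒ G = (3/4, 0)
3. H is the intersection of line QG and line ZN ⇒ H = (23/19, -10/19)
H = Q + t·(G−Q) with t = 24/19, so QH:HG = t:(1−t) = 24/19:-5/19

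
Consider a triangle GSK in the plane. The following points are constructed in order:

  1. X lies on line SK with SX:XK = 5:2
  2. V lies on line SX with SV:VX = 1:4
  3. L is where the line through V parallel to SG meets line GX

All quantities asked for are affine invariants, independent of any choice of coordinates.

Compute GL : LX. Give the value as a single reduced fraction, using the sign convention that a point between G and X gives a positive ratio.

GL:LX = 1/4

Choose coordinates G = (0, 0), S = (1, 0), K = (0, 1).
1. X lies on line SK with SX:XK = 5:2 ⇒ X = (2/7, 5/7)
2. V lies on line SX with SV:VX = 1:4 ⇒ V = (6/7, 1/7)
3. L is where the line through V parallel to SG meets line GX ⇒ L = (2/35, 1/7)
L = G + t·(X−G) with t = 1/5, so GL:LX = t:(1−t) = 1/5:4/5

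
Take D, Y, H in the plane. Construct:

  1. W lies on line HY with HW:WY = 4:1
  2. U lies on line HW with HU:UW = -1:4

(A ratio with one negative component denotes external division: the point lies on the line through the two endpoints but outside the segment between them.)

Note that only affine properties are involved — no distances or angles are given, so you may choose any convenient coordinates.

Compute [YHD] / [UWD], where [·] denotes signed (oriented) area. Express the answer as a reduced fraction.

[YHD]:[UWD] = -15/16

Choose coordinates D = (0, 0), Y = (1, 0), H = (0, 1).
1. W lies on line HY with HW:WY = 4:1 ⇒ W = (4/5, 1/5)
2. U lies on line HW with HU:UW = -1:4 ⇒ U = (-4/15, 19/15)
2·[YHD] = 1, 2·[UWD] = -16/15
[YHD]:[UWD] = 1:-16/15 = -15/16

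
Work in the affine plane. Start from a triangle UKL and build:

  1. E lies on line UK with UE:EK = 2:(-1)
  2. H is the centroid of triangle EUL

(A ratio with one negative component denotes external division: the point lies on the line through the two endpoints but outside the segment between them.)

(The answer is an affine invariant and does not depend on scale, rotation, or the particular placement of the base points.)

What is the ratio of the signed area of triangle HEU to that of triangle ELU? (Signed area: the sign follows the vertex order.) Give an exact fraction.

[HEU]:[ELU] = -1/3

Choose coordinates U = (0, 0), K = (1, 0), L = (0, 1).
1. E lies on line UK with UE:EK = 2:(-1) ⇒ E = (2, 0)
2. H is the centroid of triangle EUL ⇒ H = (2/3, 1/3)
2·[HEU] = -2/3, 2·[ELU] = 2
[HEU]:[ELU] = -2/3:2 = -1/3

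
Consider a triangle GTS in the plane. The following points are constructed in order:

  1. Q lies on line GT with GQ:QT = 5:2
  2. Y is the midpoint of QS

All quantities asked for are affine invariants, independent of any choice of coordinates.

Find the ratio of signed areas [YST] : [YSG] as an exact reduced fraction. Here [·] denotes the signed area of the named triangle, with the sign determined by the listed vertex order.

Set G = (0, 0), T = (1, 0), S = (0, 1); any affine frame gives the same invariant.
1. Q lies on line GT with GQ:QT = 5:2 ⇒ Q = (5/7, 0)
2. Y is the midpoint of QS ⇒ Y = (5/14, 1/2)
2·[YST] = -1/7, 2·[YSG] = 5/14
[YST]:[YSG] = -1/7:5/14 = -2/5

[YST]:[YSG] = -2/5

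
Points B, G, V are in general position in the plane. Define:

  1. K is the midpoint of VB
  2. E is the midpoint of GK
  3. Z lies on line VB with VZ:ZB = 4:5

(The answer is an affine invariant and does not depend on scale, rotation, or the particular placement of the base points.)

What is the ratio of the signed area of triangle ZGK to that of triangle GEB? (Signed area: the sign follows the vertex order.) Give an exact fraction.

[ZGK]:[GEB] = -2/9

Choose coordinates B = (0, 0), G = (1, 0), V = (0, 1).
1. K is the midpoint of VB ⇒ K = (0, 1/2)
2. E is the midpoint of GK ⇒ E = (1/2, 1/4)
3. Z lies on line VB with VZ:ZB = 4:5 ⇒ Z = (0, 5/9)
2·[ZGK] = -1/18, 2·[GEB] = 1/4
[ZGK]:[GEB] = -1/18:1/4 = -2/9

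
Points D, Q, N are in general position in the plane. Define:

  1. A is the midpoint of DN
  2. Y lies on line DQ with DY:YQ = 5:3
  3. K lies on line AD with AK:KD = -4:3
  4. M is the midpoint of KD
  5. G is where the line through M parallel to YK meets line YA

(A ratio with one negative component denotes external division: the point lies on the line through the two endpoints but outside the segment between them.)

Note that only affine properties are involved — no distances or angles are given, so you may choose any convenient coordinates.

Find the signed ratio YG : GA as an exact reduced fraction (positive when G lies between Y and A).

Set D = (0, 0), Q = (1, 0), N = (0, 1); any affine frame gives the same invariant.
1. A is the midpoint of DN ⇒ A = (0, 1/2)
2. Y lies on line DQ with DY:YQ = 5:3 ⇒ Y = (5/8, 0)
3. K lies on line AD with AK:KD = -4:3 ⇒ K = (0, -3/2)
4. M is the midpoint of KD ⇒ M = (0, -3/4)
5. G is where the line through M parallel to YK meets line YA ⇒ G = (25/64, 3/16)
G = Y + t·(A−Y) with t = 3/8, so YG:GA = t:(1−t) = 3/8:5/8

YG:GA = 3/5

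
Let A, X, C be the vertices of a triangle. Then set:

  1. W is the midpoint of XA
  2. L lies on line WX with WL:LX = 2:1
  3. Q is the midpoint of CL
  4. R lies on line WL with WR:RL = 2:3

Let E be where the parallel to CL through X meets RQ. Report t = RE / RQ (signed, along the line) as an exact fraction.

Work in coordinates with A = (0, 0), X = (1, 0), C = (0, 1).
1. W is the midpoint of XA ⇒ W = (1/2, 0)
2. L lies on line WX with WL:LX = 2:1 ⇒ L = (5/6, 0)
3. Q is the midpoint of CL ⇒ Q = (5/12, 1/2)
4. R lies on line WL with WR:RL = 2:3 ⇒ R = (19/30, 0)
through X parallel to CL: direction (5/6, -1); meets RQ at E = (17/72, 11/12)
E = R + t·(Q−R) with t = 11/6

t = 11/6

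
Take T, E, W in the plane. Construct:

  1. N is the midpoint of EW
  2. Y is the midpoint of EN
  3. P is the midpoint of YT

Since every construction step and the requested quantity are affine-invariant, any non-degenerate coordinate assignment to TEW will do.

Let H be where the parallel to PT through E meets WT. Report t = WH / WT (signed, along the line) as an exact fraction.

t = 4/3

Set T = (0, 0), E = (1, 0), W = (0, 1); any affine frame gives the same invariant.
1. N is the midpoint of EW ⇒ N = (1/2, 1/2)
2. Y is the midpoint of EN ⇒ Y = (3/4, 1/4)
3. P is the midpoint of YT ⇒ P = (3/8, 1/8)
through E parallel to PT: direction (-3/8, -1/8); meets WT at H = (0, -1/3)
H = W + t·(T−W) with t = 4/3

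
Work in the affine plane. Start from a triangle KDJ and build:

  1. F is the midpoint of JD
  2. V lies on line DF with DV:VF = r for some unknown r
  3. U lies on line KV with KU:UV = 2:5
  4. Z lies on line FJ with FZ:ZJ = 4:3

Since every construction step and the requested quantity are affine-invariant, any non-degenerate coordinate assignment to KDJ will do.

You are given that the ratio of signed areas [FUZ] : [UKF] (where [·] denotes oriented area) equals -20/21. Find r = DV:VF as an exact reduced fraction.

r = -5/3

Choose coordinates K = (0, 0), D = (1, 0), J = (0, 1).
1. F is the midpoint of JD ⇒ F = (1/2, 1/2)
2. With DV:VF = r, write λ = r/(r+1) so V = D + λ·(F−D); V is affine-linear in λ
3. U lies on line KV with KU:UV = 2:5 ⇒ U is an affine combination of earlier points and hence also affine-linear in λ
4. Z lies on line FJ with FZ:ZJ = 4:3 ⇒ Z = (3/14, 11/14)
Every point depending on V is an affine combination of V and λ-independent points, so each such coordinate is linear in λ; the λ² term in each signed area is a multiple of (F−D)×(F−D) = 0, so 2·[FUZ] and 2·[UKF] are each linear in λ. Evaluating at λ=0 and λ=1:
  2·[FUZ] = -10/49,   2·[UKF] = 1/7·λ − 1/7
So [FUZ]:[UKF] = (-10/49) / (1/7·λ − 1/7). Setting this equal to -20/21:
  -10/49 = -20/21·(1/7·λ − 1/7)  ⇒  λ = 5/2
Then r = λ/(1−λ) = (5/2)/(-3/2) = -5/3. Check: with r = -5/3, V = (-1/4, 5/4) and [FUZ]:[UKF] = -20/21 as required.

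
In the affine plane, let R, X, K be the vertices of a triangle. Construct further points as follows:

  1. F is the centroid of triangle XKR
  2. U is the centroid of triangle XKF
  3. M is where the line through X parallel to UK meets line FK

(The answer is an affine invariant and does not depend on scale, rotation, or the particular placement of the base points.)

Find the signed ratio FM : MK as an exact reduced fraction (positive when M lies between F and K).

Work in coordinates with R = (0, 0), X = (1, 0), K = (0, 1).
1. F is the centroid of triangle XKR ⇒ F = (1/3, 1/3)
2. U is the centroid of triangle XKF ⇒ U = (4/9, 4/9)
3. M is where the line through X parallel to UK meets line FK ⇒ M = (-1/3, 5/3)
M = F + t·(K−F) with t = 2, so FM:MK = t:(1−t) = 2:-1

FM:MK = -2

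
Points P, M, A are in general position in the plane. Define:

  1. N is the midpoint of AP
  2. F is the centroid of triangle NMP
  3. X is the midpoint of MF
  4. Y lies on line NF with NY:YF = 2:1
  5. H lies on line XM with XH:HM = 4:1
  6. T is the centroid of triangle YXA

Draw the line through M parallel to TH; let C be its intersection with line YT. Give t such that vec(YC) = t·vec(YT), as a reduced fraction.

t = 44/39

Work in coordinates with P = (0, 0), M = (1, 0), A = (0, 1).
1. N is the midpoint of AP ⇒ N = (0, 1/2)
2. F is the centroid of triangle NMP ⇒ F = (1/3, 1/6)
3. X is the midpoint of MF ⇒ X = (2/3, 1/12)
4. Y lies on line NF with NY:YF = 2:1 ⇒ Y = (2/9, 5/18)
5. H lies on line XM with XH:HM = 4:1 ⇒ H = (14/15, 1/60)
6. T is the centroid of triangle YXA ⇒ T = (8/27, 49/108)
through M parallel to TH: direction (86/135, -59/135); meets YT at C = (322/1053, 1003/2106)
C = Y + t·(T−Y) with t = 44/39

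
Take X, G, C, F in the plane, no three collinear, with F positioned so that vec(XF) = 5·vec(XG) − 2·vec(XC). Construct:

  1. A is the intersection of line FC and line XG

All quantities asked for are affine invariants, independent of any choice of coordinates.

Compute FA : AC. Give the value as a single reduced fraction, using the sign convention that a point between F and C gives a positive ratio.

FA:AC = 2

Assign X = (0, 0), G = (1, 0), C = (0, 1), F = (5, -2) — the answer is frame-independent, so this choice is without loss of generality.
1. A is the intersection of line FC and line XG ⇒ A = (5/3, 0)
A = F + t·(C−F) with t = 2/3, so FA:AC = t:(1−t) = 2/3:1/3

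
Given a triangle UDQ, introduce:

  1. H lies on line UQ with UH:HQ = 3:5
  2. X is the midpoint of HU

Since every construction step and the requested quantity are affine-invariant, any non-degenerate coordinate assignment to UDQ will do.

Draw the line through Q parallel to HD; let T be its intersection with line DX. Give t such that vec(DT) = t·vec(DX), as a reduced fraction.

Choose coordinates U = (0, 0), D = (1, 0), Q = (0, 1).
1. H lies on line UQ with UH:HQ = 3:5 ⇒ H = (0, 3/8)
2. X is the midpoint of HU ⇒ X = (0, 3/16)
through Q parallel to HD: direction (1, -3/8); meets DX at T = (13/3, -5/8)
T = D + t·(X−D) with t = -10/3

t = -10/3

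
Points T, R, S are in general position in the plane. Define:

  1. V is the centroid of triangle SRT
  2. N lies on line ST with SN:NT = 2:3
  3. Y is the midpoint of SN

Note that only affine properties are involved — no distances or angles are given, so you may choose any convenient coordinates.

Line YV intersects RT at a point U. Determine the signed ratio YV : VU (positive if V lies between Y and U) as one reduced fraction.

Choose coordinates T = (0, 0), R = (1, 0), S = (0, 1).
1. V is the centroid of triangle SRT ⇒ V = (1/3, 1/3)
2. N lies on line ST with SN:NT = 2:3 ⇒ N = (0, 3/5)
3. Y is the midpoint of SN ⇒ Y = (0, 4/5)
line YV meets RT at U = (4/7, 0)
V = Y + t·(U−Y) with t = 7/12, so YV:VU = 7/12:5/12

YV:VU = 7/5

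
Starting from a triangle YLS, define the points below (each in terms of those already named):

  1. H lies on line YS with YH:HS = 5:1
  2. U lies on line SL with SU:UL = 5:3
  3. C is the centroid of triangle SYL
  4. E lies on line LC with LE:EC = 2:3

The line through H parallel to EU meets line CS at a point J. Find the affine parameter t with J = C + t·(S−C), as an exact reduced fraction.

Set Y = (0, 0), L = (1, 0), S = (0, 1); any affine frame gives the same invariant.
1. H lies on line YS with YH:HS = 5:1 ⇒ H = (0, 5/6)
2. U lies on line SL with SU:UL = 5:3 ⇒ U = (5/8, 3/8)
3. C is the centroid of triangle SYL ⇒ C = (1/3, 1/3)
4. E lies on line LC with LE:EC = 2:3 ⇒ E = (11/15, 2/15)
through H parallel to EU: direction (-13/120, 29/120); meets CS at J = (-13/18, 22/9)
J = C + t·(S−C) with t = 19/6

t = 19/6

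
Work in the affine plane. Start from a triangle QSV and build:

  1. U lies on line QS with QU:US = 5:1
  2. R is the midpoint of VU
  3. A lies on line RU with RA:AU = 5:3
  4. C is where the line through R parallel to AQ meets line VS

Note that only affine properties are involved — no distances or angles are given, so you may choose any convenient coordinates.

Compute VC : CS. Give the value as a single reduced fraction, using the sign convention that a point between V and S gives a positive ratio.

VC:CS = 40/43

Assign Q = (0, 0), S = (1, 0), V = (0, 1) — the answer is frame-independent, so this choice is without loss of generality.
1. U lies on line QS with QU:US = 5:1 ⇒ U = (5/6, 0)
2. R is the midpoint of VU ⇒ R = (5/12, 1/2)
3. A lies on line RU with RA:AU = 5:3 ⇒ A = (65/96, 3/16)
4. C is where the line through R parallel to AQ meets line VS ⇒ C = (40/83, 43/83)
C = V + t·(S−V) with t = 40/83, so VC:CS = t:(1−t) = 40/83:43/83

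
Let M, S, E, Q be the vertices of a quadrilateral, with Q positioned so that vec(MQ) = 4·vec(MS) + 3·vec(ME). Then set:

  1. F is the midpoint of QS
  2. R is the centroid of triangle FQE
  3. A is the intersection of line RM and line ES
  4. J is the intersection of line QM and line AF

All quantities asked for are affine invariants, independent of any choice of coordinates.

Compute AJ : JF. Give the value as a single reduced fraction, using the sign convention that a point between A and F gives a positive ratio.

AJ:JF = 5/36

Choose coordinates M = (0, 0), S = (1, 0), E = (0, 1), Q = (4, 3).
1. F is the midpoint of QS ⇒ F = (5/2, 3/2)
2. R is the centroid of triangle FQE ⇒ R = (13/6, 11/6)
3. A is the intersection of line RM and line ES ⇒ A = (13/24, 11/24)
4. J is the intersection of line QM and line AF ⇒ J = (32/41, 24/41)
J = A + t·(F−A) with t = 5/41, so AJ:JF = t:(1−t) = 5/41:36/41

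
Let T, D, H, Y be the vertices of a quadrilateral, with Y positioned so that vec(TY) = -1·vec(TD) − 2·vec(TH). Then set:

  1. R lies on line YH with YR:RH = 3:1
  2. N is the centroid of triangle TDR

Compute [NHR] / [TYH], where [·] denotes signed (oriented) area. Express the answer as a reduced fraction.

[NHR]:[TYH] = -5/12

Work in coordinates with T = (0, 0), D = (1, 0), H = (0, 1), Y = (-1, -2).
1. R lies on line YH with YR:RH = 3:1 ⇒ R = (-1/4, 1/4)
2. N is the centroid of triangle TDR ⇒ N = (1/4, 1/12)
2·[NHR] = 5/12, 2·[TYH] = -1
[NHR]:[TYH] = 5/12:-1 = -5/12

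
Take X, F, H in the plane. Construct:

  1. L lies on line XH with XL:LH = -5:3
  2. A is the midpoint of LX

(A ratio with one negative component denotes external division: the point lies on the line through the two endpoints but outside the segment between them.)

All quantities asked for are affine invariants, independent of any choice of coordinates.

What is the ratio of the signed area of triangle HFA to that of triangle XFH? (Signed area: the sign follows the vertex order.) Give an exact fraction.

[HFA]:[XFH] = 1/4

Choose coordinates X = (0, 0), F = (1, 0), H = (0, 1).
1. L lies on line XH with XL:LH = -5:3 ⇒ L = (0, 5/2)
2. A is the midpoint of LX ⇒ A = (0, 5/4)
2·[HFA] = 1/4, 2·[XFH] = 1
[HFA]:[XFH] = 1/4:1 = 1/4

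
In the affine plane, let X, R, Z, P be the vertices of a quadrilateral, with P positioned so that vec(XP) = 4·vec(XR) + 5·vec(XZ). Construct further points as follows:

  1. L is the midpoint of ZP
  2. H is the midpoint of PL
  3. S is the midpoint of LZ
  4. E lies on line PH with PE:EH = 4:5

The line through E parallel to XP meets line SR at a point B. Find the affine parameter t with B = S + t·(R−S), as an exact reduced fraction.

Work in coordinates with X = (0, 0), R = (1, 0), Z = (0, 1), P = (4, 5).
1. L is the midpoint of ZP ⇒ L = (2, 3)
2. H is the midpoint of PL ⇒ H = (3, 4)
3. S is the midpoint of LZ ⇒ S = (1, 2)
4. E lies on line PH with PE:EH = 4:5 ⇒ E = (32/9, 41/9)
through E parallel to XP: direction (4, 5); meets SR at B = (1, 49/36)
B = S + t·(R−S) with t = 23/72

t = 23/72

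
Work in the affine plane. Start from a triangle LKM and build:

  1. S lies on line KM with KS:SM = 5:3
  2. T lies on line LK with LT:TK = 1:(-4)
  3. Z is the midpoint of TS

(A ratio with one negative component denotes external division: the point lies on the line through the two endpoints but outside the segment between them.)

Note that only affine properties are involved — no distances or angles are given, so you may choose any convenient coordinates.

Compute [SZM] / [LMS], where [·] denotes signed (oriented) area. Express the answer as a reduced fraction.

[SZM]:[LMS] = 2/3

Choose coordinates L = (0, 0), K = (1, 0), M = (0, 1).
1. S lies on line KM with KS:SM = 5:3 ⇒ S = (3/8, 5/8)
2. T lies on line LK with LT:TK = 1:(-4) ⇒ T = (-1/3, 0)
3. Z is the midpoint of TS ⇒ Z = (1/48, 5/16)
2·[SZM] = -1/4, 2·[LMS] = -3/8
[SZM]:[LMS] = -1/4:-3/8 = 2/3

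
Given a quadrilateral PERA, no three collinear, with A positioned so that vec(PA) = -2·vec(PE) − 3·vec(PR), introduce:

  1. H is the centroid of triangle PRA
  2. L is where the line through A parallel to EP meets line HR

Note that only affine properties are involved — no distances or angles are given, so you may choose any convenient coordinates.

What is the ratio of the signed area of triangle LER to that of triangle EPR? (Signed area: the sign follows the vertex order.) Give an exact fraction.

[LER]:[EPR] = -28/5

Assign P = (0, 0), E = (1, 0), R = (0, 1), A = (-2, -3) — the answer is frame-independent, so this choice is without loss of generality.
1. H is the centroid of triangle PRA ⇒ H = (-2/3, -2/3)
2. L is where the line through A parallel to EP meets line HR ⇒ L = (-8/5, -3)
2·[LER] = 28/5, 2·[EPR] = -1
[LER]:[EPR] = 28/5:-1 = -28/5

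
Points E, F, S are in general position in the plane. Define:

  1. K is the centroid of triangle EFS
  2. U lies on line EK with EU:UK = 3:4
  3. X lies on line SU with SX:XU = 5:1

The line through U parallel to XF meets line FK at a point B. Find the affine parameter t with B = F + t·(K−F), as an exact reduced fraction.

t = -15/13

Assign E = (0, 0), F = (1, 0), S = (0, 1) — the answer is frame-independent, so this choice is without loss of generality.
1. K is the centroid of triangle EFS ⇒ K = (1/3, 1/3)
2. U lies on line EK with EU:UK = 3:4 ⇒ U = (1/7, 1/7)
3. X lies on line SU with SX:XU = 5:1 ⇒ X = (5/42, 2/7)
through U parallel to XF: direction (37/42, -2/7); meets FK at B = (23/13, -5/13)
B = F + t·(K−F) with t = -15/13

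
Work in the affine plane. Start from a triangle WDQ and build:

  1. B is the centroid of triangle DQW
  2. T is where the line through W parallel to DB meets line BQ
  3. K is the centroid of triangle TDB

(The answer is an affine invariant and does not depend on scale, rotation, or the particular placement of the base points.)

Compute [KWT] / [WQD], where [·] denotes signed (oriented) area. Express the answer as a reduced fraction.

[KWT]:[WQD] = -2/9

Assign W = (0, 0), D = (1, 0), Q = (0, 1) — the answer is frame-independent, so this choice is without loss of generality.
1. B is the centroid of triangle DQW ⇒ B = (1/3, 1/3)
2. T is where the line through W parallel to DB meets line BQ ⇒ T = (2/3, -1/3)
3. K is the centroid of triangle TDB ⇒ K = (2/3, 0)
2·[KWT] = 2/9, 2·[WQD] = -1
[KWT]:[WQD] = 2/9:-1 = -2/9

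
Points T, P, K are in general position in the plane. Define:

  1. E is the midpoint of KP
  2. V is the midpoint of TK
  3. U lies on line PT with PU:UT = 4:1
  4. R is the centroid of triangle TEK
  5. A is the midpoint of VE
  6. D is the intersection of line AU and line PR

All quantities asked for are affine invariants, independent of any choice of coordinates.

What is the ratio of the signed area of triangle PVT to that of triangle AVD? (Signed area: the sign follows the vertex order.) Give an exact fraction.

[PVT]:[AVD] = 212/5

Work in coordinates with T = (0, 0), P = (1, 0), K = (0, 1).
1. E is the midpoint of KP ⇒ E = (1/2, 1/2)
2. V is the midpoint of TK ⇒ V = (0, 1/2)
3. U lies on line PT with PU:UT = 4:1 ⇒ U = (1/5, 0)
4. R is the centroid of triangle TEK ⇒ R = (1/6, 1/2)
5. A is the midpoint of VE ⇒ A = (1/4, 1/2)
6. D is the intersection of line AU and line PR ⇒ D = (13/53, 24/53)
2·[PVT] = 1/2, 2·[AVD] = 5/424
[PVT]:[AVD] = 1/2:5/424 = 212/5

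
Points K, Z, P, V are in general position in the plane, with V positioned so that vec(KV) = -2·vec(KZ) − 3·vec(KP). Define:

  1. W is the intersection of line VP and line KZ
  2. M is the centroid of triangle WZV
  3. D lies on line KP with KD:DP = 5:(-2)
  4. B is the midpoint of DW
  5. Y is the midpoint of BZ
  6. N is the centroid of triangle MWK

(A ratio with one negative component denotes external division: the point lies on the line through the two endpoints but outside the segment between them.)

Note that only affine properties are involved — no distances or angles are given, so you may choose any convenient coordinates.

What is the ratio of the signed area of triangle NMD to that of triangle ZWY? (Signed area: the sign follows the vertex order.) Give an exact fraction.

Work in coordinates with K = (0, 0), Z = (1, 0), P = (0, 1), V = (-2, -3).
1. W is the intersection of line VP and line KZ ⇒ W = (-1/2, 0)
2. M is the centroid of triangle WZV ⇒ M = (-1/2, -1)
3. D lies on line KP with KD:DP = 5:(-2) ⇒ D = (0, 5/3)
4. B is the midpoint of DW ⇒ B = (-1/4, 5/6)
5. Y is the midpoint of BZ ⇒ Y = (3/8, 5/12)
6. N is the centroid of triangle MWK ⇒ N = (-1/3, -1/3)
2·[NMD] = -1/9, 2·[ZWY] = -5/8
[NMD]:[ZWY] = -1/9:-5/8 = 8/45

[NMD]:[ZWY] = 8/45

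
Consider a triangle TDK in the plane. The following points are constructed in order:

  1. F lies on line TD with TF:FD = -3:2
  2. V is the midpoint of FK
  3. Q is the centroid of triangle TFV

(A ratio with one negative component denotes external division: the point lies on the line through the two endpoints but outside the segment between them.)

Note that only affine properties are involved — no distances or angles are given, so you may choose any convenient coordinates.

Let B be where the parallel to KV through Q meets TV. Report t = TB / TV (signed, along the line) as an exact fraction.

t = 2/3

Choose coordinates T = (0, 0), D = (1, 0), K = (0, 1).
1. F lies on line TD with TF:FD = -3:2 ⇒ F = (3, 0)
2. V is the midpoint of FK ⇒ V = (3/2, 1/2)
3. Q is the centroid of triangle TFV ⇒ Q = (3/2, 1/6)
through Q parallel to KV: direction (3/2, -1/2); meets TV at B = (1, 1/3)
B = T + t·(V−T) with t = 2/3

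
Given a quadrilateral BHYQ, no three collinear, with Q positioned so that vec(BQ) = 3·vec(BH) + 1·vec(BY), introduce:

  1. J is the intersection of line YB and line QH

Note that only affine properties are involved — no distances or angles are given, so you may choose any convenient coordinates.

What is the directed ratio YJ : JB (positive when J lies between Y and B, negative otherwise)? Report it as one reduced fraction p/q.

Work in coordinates with B = (0, 0), H = (1, 0), Y = (0, 1), Q = (3, 1).
1. J is the intersection of line YB and line QH ⇒ J = (0, -1/2)
J = Y + t·(B−Y) with t = 3/2, so YJ:JB = t:(1−t) = 3/2:-1/2

YJ:JB = -3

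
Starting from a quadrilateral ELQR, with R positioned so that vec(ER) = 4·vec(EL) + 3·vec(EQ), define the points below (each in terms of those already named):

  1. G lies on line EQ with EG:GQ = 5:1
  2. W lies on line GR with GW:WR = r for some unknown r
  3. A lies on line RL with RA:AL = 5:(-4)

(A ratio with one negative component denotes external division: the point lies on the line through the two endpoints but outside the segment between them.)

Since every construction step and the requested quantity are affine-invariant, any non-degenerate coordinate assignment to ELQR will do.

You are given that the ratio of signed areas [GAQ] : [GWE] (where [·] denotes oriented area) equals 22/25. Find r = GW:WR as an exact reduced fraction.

Set E = (0, 0), L = (1, 0), Q = (0, 1), R = (4, 3); any affine frame gives the same invariant.
1. G lies on line EQ with EG:GQ = 5:1 ⇒ G = (0, 5/6)
2. With GW:WR = r, write λ = r/(r+1) so W = G + λ·(R−G); W is affine-linear in λ
3. A lies on line RL with RA:AL = 5:(-4) ⇒ A = (-11, -12)
Every point depending on W is an affine combination of W and λ-independent points, so each such coordinate is linear in λ; the λ² term in each signed area is a multiple of (R−G)×(R−G) = 0, so 2·[GAQ] and 2·[GWE] are each linear in λ. Evaluating at λ=0 and λ=1:
  2·[GAQ] = -11/6,   2·[GWE] = -10/3·λ
So [GAQ]:[GWE] = (-11/6) / (-10/3·λ). Setting this equal to 22/25:
  -11/6 = 22/25·(-10/3·λ)  ⇒  λ = 5/8
Then r = λ/(1−λ) = (5/8)/(3/8) = 5/3. Check: with r = 5/3, W = (5/2, 35/16) and [GAQ]:[GWE] = 22/25 as required.

r = 5/3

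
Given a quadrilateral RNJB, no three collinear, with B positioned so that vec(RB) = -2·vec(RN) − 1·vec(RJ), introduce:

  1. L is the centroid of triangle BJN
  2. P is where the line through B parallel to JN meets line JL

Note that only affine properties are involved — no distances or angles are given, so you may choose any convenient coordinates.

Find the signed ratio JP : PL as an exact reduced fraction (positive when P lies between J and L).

Assign R = (0, 0), N = (1, 0), J = (0, 1), B = (-2, -1) — the answer is frame-independent, so this choice is without loss of generality.
1. L is the centroid of triangle BJN ⇒ L = (-1/3, 0)
2. P is where the line through B parallel to JN meets line JL ⇒ P = (-1, -2)
P = J + t·(L−J) with t = 3, so JP:PL = t:(1−t) = 3:-2

JP:PL = -3/2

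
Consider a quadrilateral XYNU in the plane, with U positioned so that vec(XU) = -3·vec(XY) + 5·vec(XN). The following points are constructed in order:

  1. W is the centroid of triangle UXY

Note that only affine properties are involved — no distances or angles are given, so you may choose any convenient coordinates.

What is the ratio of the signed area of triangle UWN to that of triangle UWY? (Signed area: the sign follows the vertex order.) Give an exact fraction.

[UWN]:[UWY] = 2/5

Set X = (0, 0), Y = (1, 0), N = (0, 1), U = (-3, 5); any affine frame gives the same invariant.
1. W is the centroid of triangle UXY ⇒ W = (-2/3, 5/3)
2·[UWN] = 2/3, 2·[UWY] = 5/3
[UWN]:[UWY] = 2/3:5/3 = 2/5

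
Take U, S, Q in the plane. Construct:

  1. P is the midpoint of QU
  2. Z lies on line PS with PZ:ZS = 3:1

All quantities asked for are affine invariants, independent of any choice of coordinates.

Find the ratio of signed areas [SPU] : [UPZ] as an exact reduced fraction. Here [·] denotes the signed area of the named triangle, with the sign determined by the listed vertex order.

Set U = (0, 0), S = (1, 0), Q = (0, 1); any affine frame gives the same invariant.
1. P is the midpoint of QU ⇒ P = (0, 1/2)
2. Z lies on line PS with PZ:ZS = 3:1 ⇒ Z = (3/4, 1/8)
2·[SPU] = 1/2, 2·[UPZ] = -3/8
[SPU]:[UPZ] = 1/2:-3/8 = -4/3

[SPU]:[UPZ] = -4/3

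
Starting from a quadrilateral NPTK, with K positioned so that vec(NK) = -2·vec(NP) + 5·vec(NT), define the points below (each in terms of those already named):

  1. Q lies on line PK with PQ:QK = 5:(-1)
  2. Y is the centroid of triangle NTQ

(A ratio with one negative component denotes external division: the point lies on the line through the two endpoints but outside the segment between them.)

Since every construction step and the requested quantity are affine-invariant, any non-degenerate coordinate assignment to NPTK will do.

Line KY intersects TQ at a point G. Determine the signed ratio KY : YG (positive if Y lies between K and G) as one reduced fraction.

Choose coordinates N = (0, 0), P = (1, 0), T = (0, 1), K = (-2, 5).
1. Q lies on line PK with PQ:QK = 5:(-1) ⇒ Q = (-11/4, 25/4)
2. Y is the centroid of triangle NTQ ⇒ Y = (-11/12, 29/12)
line KY meets TQ at G = (-55/34, 139/34)
Y = K + t·(G−K) with t = 17/6, so KY:YG = 17/6:-11/6

KY:YG = -17/11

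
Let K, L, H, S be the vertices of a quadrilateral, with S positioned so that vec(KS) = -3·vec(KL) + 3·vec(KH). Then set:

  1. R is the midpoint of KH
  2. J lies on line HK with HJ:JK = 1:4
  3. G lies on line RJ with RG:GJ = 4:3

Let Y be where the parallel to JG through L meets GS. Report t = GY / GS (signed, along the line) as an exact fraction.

t = -1/3

Choose coordinates K = (0, 0), L = (1, 0), H = (0, 1), S = (-3, 3).
1. R is the midpoint of KH ⇒ R = (0, 1/2)
2. J lies on line HK with HJ:JK = 1:4 ⇒ J = (0, 4/5)
3. G lies on line RJ with RG:GJ = 4:3 ⇒ G = (0, 47/70)
through L parallel to JG: direction (0, -9/70); meets GS at Y = (1, -11/105)
Y = G + t·(S−G) with t = -1/3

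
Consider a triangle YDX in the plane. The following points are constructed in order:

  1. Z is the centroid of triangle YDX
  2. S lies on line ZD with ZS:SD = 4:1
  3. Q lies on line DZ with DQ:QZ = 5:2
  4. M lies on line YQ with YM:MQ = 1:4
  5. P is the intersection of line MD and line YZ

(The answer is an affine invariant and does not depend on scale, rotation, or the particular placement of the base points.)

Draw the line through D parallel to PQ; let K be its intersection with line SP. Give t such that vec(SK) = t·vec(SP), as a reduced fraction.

t = -7/18

Choose coordinates Y = (0, 0), D = (1, 0), X = (0, 1).
1. Z is the centroid of triangle YDX ⇒ Z = (1/3, 1/3)
2. S lies on line ZD with ZS:SD = 4:1 ⇒ S = (13/15, 1/15)
3. Q lies on line DZ with DQ:QZ = 5:2 ⇒ Q = (11/21, 5/21)
4. M lies on line YQ with YM:MQ = 1:4 ⇒ M = (11/105, 1/21)
5. P is the intersection of line MD and line YZ ⇒ P = (5/99, 5/99)
through D parallel to PQ: direction (328/693, 130/693); meets SP at K = (1055/891, 65/891)
K = S + t·(P−S) with t = -7/18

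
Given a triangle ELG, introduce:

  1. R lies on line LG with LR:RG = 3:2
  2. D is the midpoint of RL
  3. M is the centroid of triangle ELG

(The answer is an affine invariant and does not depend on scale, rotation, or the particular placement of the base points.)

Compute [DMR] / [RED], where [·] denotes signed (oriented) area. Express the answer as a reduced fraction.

Assign E = (0, 0), L = (1, 0), G = (0, 1) — the answer is frame-independent, so this choice is without loss of generality.
1. R lies on line LG with LR:RG = 3:2 ⇒ R = (2/5, 3/5)
2. D is the midpoint of RL ⇒ D = (7/10, 3/10)
3. M is the centroid of triangle ELG ⇒ M = (1/3, 1/3)
2·[DMR] = -1/10, 2·[RED] = 3/10
[DMR]:[RED] = -1/10:3/10 = -1/3

[DMR]:[RED] = -1/3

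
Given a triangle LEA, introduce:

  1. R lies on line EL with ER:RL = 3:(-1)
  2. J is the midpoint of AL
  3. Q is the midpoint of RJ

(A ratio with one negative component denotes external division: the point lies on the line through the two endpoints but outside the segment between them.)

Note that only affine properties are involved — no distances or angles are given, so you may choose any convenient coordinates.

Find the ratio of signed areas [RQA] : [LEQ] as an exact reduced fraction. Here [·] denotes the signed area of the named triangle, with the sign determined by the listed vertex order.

Work in coordinates with L = (0, 0), E = (1, 0), A = (0, 1).
1. R lies on line EL with ER:RL = 3:(-1) ⇒ R = (-1/2, 0)
2. J is the midpoint of AL ⇒ J = (0, 1/2)
3. Q is the midpoint of RJ ⇒ Q = (-1/4, 1/4)
2·[RQA] = 1/8, 2·[LEQ] = 1/4
[RQA]:[LEQ] = 1/8:1/4 = 1/2

[RQA]:[LEQ] = 1/2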